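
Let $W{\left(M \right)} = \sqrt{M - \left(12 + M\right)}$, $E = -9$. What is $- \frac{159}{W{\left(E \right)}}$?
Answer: $\frac{53 i \sqrt{3}}{2} \approx 45.899 i$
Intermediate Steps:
$W{\left(M \right)} = 2 i \sqrt{3}$ ($W{\left(M \right)} = \sqrt{-12} = 2 i \sqrt{3}$)
$- \frac{159}{W{\left(E \right)}} = - \frac{159}{2 i \sqrt{3}} = - 159 \left(- \frac{i \sqrt{3}}{6}\right) = \frac{53 i \sqrt{3}}{2}$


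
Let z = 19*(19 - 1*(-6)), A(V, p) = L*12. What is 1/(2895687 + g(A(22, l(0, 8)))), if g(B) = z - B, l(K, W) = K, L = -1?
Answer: 1/2896174 ≈ 3.4528e-7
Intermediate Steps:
A(V, p) = -12 (A(V, p) = -1*12 = -12)
z = 475 (z = 19*(19 + 6) = 19*25 = 475)
g(B) = 475 - B
1/(2895687 + g(A(22, l(0, 8)))) = 1/(2895687 + (475 - 1*(-12))) = 1/(2895687 + (475 + 12)) = 1/(2895687 + 487) = 1/2896174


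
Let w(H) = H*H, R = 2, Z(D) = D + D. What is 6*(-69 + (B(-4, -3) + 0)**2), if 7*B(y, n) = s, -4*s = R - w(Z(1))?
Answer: -40569/98 ≈ -413.97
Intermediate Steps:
Z(D) = 2*D
w(H) = H**2
s = 1/2 (s = -(2 - (2*1)**2)/4 = -(2 - 1*2**2)/4 = -(2 - 1*4)/4 = -(2 - 4)/4 = -1/4*(-2) = 1/2 ≈ 0.50000)
B(y, n) = 1/14 (B(y, n) = (1/7)*(1/2) = 1/14)
6*(-69 + (B(-4, -3) + 0)**2) = 6*(-69 + (1/14 + 0)**2) = 6*(-69 + (1/14)**2) = 6*(-69 + 1/196) = 6*(-13523/196) = -40569/98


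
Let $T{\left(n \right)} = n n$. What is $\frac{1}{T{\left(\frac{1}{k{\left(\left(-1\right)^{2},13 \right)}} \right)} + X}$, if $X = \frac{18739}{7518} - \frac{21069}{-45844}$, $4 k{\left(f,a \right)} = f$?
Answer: $\frac{24618228}{466567895} \approx 0.052765$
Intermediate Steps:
$k{\left(f,a \right)} = \frac{f}{4}$
$T{\left(n \right)} = n^{2}$
$X = \frac{72676247}{24618228}$ ($X = 18739 \cdot \frac{1}{7518} - - \frac{21069}{45844} = \frac{2677}{1074} + \frac{21069}{45844} = \frac{72676247}{24618228} \approx 2.9521$)
$\frac{1}{T{\left(\frac{1}{k{\left(\left(-1\right)^{2},13 \right)}} \right)} + X} = \frac{1}{\left(\frac{1}{\frac{1}{4} \left(-1\right)^{2}}\right)^{2} + \frac{72676247}{24618228}} = \frac{1}{\left(\frac{1}{\frac{1}{4} \cdot 1}\right)^{2} + \frac{72676247}{24618228}} = \frac{1}{\left(\frac{1}{\frac{1}{4}}\right)^{2} + \frac{72676247}{24618228}} = \frac{1}{4^{2} + \frac{72676247}{24618228}} = \frac{1}{16 + \frac{72676247}{24618228}} = \frac{1}{\frac{466567895}{24618228}} = \frac{24618228}{466567895}$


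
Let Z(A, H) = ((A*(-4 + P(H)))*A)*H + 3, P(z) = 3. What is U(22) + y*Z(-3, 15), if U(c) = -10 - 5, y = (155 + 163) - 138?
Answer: -23775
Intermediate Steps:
y = 180 (y = 318 - 138 = 180)
U(c) = -15
Z(A, H) = 3 - H*A**2 (Z(A, H) = ((A*(-4 + 3))*A)*H + 3 = ((A*(-1))*A)*H + 3 = ((-A)*A)*H + 3 = (-A**2)*H + 3 = -H*A**2 + 3 = 3 - H*A**2)
U(22) + y*Z(-3, 15) = -15 + 180*(3 - 1*15*(-3)**2) = -15 + 180*(3 - 1*15*9) = -15 + 180*(3 - 135) = -15 + 180*(-132) = -15 - 23760 = -23775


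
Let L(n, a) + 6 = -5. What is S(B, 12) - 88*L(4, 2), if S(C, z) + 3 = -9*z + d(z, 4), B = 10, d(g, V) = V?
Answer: 861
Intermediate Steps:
L(n, a) = -11 (L(n, a) = -6 - 5 = -11)
S(C, z) = 1 - 9*z (S(C, z) = -3 + (-9*z + 4) = -3 + (4 - 9*z) = 1 - 9*z)
S(B, 12) - 88*L(4, 2) = (1 - 9*12) - 88*(-11) = (1 - 108) + 968 = -107 + 968 = 861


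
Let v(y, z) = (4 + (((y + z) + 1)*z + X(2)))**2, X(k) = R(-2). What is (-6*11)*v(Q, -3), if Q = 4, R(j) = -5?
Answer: -3234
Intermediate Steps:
X(k) = -5
v(y, z) = (-1 + z*(1 + y + z))**2 (v(y, z) = (4 + (((y + z) + 1)*z - 5))**2 = (4 + ((1 + y + z)*z - 5))**2 = (4 + (z*(1 + y + z) - 5))**2 = (4 + (-5 + z*(1 + y + z)))**2 = (-1 + z*(1 + y + z))**2)
(-6*11)*v(Q, -3) = (-6*11)*(-1 - 3 + (-3)**2 + 4*(-3))**2 = -66*(-1 - 3 + 9 - 12)**2 = -66*(-7)**2 = -66*49 = -3234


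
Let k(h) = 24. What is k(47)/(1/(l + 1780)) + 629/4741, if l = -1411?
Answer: 41986925/4741 ≈ 8856.1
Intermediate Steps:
k(47)/(1/(l + 1780)) + 629/4741 = 24/(1/(-1411 + 1780)) + 629/4741 = 24/(1/369) + 629*(1/4741) = 24/(1/369) + 629/4741 = 24*369 + 629/4741 = 8856 + 629/4741 = 41986925/4741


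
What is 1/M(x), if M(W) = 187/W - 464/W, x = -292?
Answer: 292/277 ≈ 1.0542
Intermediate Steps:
M(W) = -277/W
1/M(x) = 1/(-277/(-292)) = 1/(-277*(-1/292)) = 1/(277/292) = 292/277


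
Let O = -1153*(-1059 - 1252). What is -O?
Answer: -2664583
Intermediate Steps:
O = 2664583 (O = -1153*(-2311) = 2664583)
-O = -1*2664583 = -2664583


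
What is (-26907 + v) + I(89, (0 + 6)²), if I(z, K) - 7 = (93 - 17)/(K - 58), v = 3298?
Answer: -259660/11 ≈ -23605.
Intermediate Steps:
I(z, K) = 7 + 76/(-58 + K) (I(z, K) = 7 + (93 - 17)/(K - 58) = 7 + 76/(-58 + K))
(-26907 + v) + I(89, (0 + 6)²) = (-26907 + 3298) + (-330 + 7*(0 + 6)²)/(-58 + (0 + 6)²) = -23609 + (-330 + 7*6²)/(-58 + 6²) = -23609 + (-330 + 7*36)/(-58 + 36) = -23609 + (-330 + 252)/(-22) = -23609 - 1/22*(-78) = -23609 + 39/11 = -259660/11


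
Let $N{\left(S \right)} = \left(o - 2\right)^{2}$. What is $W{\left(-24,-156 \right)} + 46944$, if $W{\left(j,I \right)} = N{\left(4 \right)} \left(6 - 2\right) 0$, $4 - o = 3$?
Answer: $46944$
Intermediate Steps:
$o = 1$ ($o = 4 - 3 = 1$)
$N{\left(S \right)} = 1$ ($N{\left(S \right)} = \left(1 - 2\right)^{2} = \left(-1\right)^{2} = 1$)
$W{\left(j,I \right)} = 0$ ($W{\left(j,I \right)} = 1 \left(6 - 2\right) 0 = 1 \cdot 4 \cdot 0 = 4 \cdot 0 = 0$)
$W{\left(-24,-156 \right)} + 46944 = 0 + 46944 = 46944$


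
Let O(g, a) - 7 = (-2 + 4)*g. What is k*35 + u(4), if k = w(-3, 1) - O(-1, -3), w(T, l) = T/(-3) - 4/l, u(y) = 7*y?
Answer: -252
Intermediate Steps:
O(g, a) = 7 + 2*g (O(g, a) = 7 + (-2 + 4)*g = 7 + 2*g)
w(T, l) = -4/l - T/3 (w(T, l) = T*(-⅓) - 4/l = -T/3 - 4/l = -4/l - T/3)
k = -8 (k = (-4/1 - ⅓*(-3)) - (7 + 2*(-1)) = (-4*1 + 1) - (7 - 2) = (-4 + 1) - 1*5 = -3 - 5 = -8)
k*35 + u(4) = -8*35 + 7*4 = -280 + 28 = -252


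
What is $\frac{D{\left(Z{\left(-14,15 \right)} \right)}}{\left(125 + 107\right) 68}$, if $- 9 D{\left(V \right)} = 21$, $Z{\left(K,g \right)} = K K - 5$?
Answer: $- \frac{7}{47328} \approx -0.0001479$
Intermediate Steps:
$Z{\left(K,g \right)} = -5 + K^{2}$ ($Z{\left(K,g \right)} = K^{2} - 5 = -5 + K^{2}$)
$D{\left(V \right)} = - \frac{7}{3}$ ($D{\left(V \right)} = \left(- \frac{1}{9}\right) 21 = - \frac{7}{3}$)
$\frac{D{\left(Z{\left(-14,15 \right)} \right)}}{\left(125 + 107\right) 68} = - \frac{7}{3 \left(125 + 107\right) 68} = - \frac{7}{3 \cdot 232 \cdot 68} = - \frac{7}{3 \cdot 15776} = \left(- \frac{7}{3}\right) \frac{1}{15776} = - \frac{7}{47328}$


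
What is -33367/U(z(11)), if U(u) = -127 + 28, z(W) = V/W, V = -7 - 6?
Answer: 33367/99 ≈ 337.04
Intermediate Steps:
V = -13
z(W) = -13/W
U(u) = -99
-33367/U(z(11)) = -33367/(-99) = -33367*(-1/99) = 33367/99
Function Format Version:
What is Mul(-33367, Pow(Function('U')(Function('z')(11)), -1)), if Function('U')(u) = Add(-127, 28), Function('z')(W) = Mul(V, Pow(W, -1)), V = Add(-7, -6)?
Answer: Rational(33367, 99) ≈ 337.04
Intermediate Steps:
V = -13
Function('z')(W) = Mul(-13, Pow(W, -1))
Function('U')(u) = -99
Mul(-33367, Pow(Function('U')(Function('z')(11)), -1)) = Mul(-33367, Pow(-99, -1)) = Mul(-33367, Rational(-1, 99)) = Rational(33367, 99)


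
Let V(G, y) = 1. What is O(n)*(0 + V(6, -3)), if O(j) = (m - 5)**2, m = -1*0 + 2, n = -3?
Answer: 9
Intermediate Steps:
m = 2 (m = 0 + 2 = 2)
O(j) = 9 (O(j) = (2 - 5)**2 = (-3)**2 = 9)
O(n)*(0 + V(6, -3)) = 9*(0 + 1) = 9*1 = 9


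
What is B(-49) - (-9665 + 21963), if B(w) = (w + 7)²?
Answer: -10534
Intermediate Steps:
B(w) = (7 + w)²
B(-49) - (-9665 + 21963) = (7 - 49)² - (-9665 + 21963) = (-42)² - 1*12298 = 1764 - 12298 = -10534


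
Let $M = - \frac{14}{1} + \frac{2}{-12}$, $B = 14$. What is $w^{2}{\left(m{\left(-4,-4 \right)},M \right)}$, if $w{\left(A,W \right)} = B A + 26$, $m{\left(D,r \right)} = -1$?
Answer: $144$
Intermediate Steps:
$M = - \frac{85}{6}$ ($M = \left(-14\right) 1 + 2 \left(- \frac{1}{12}\right) = -14 - \frac{1}{6} = - \frac{85}{6} \approx -14.167$)
$w{\left(A,W \right)} = 26 + 14 A$ ($w{\left(A,W \right)} = 14 A + 26 = 26 + 14 A$)
$w^{2}{\left(m{\left(-4,-4 \right)},M \right)} = \left(26 + 14 \left(-1\right)\right)^{2} = \left(26 - 14\right)^{2} = 12^{2} = 144$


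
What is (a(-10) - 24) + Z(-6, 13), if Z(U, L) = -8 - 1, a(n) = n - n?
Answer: -33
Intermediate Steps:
a(n) = 0
Z(U, L) = -9
(a(-10) - 24) + Z(-6, 13) = (0 - 24) - 9 = -24 - 9 = -33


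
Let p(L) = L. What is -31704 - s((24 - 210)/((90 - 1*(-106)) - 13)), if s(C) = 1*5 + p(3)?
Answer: -31712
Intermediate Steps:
s(C) = 8 (s(C) = 1*5 + 3 = 5 + 3 = 8)
-31704 - s((24 - 210)/((90 - 1*(-106)) - 13)) = -31704 - 1*8 = -31704 - 8 = -31712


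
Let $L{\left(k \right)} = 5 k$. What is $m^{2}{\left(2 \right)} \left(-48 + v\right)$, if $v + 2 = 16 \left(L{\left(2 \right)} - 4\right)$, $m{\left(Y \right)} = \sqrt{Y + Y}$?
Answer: $184$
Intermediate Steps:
$m{\left(Y \right)} = \sqrt{2} \sqrt{Y}$ ($m{\left(Y \right)} = \sqrt{2 Y} = \sqrt{2} \sqrt{Y}$)
$v = 94$ ($v = -2 + 16 \left(5 \cdot 2 - 4\right) = -2 + 16 \left(10 - 4\right) = -2 + 16 \cdot 6 = -2 + 96 = 94$)
$m^{2}{\left(2 \right)} \left(-48 + v\right) = \left(\sqrt{2} \sqrt{2}\right)^{2} \left(-48 + 94\right) = 2^{2} \cdot 46 = 4 \cdot 46 = 184$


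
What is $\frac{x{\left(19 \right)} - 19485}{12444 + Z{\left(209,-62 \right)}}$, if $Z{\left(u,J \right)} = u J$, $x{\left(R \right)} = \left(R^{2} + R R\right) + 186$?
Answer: $\frac{18577}{514} \approx 36.142$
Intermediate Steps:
$x{\left(R \right)} = 186 + 2 R^{2}$ ($x{\left(R \right)} = \left(R^{2} + R^{2}\right) + 186 = 2 R^{2} + 186 = 186 + 2 R^{2}$)
$Z{\left(u,J \right)} = J u$
$\frac{x{\left(19 \right)} - 19485}{12444 + Z{\left(209,-62 \right)}} = \frac{\left(186 + 2 \cdot 19^{2}\right) - 19485}{12444 - 12958} = \frac{\left(186 + 2 \cdot 361\right) - 19485}{12444 - 12958} = \frac{\left(186 + 722\right) - 19485}{-514} = \left(908 - 19485\right) \left(- \frac{1}{514}\right) = \left(-18577\right) \left(- \frac{1}{514}\right) = \frac{18577}{514}$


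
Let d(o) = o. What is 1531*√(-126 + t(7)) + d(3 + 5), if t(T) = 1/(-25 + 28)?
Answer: 8 + 1531*I*√1131/3 ≈ 8.0 + 17163.0*I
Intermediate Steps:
t(T) = ⅓ (t(T) = 1/3 = ⅓)
1531*√(-126 + t(7)) + d(3 + 5) = 1531*√(-126 + ⅓) + (3 + 5) = 1531*√(-377/3) + 8 = 1531*(I*√1131/3) + 8 = 1531*I*√1131/3 + 8 = 8 + 1531*I*√1131/3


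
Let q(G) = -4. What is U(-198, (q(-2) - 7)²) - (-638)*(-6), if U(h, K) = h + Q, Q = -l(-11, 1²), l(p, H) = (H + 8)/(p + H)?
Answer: -40251/10 ≈ -4025.1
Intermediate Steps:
l(p, H) = (8 + H)/(H + p)
Q = 9/10 (Q = -(8 + 1²)/(1² - 11) = -(8 + 1)/(1 - 11) = -9/(-10) = -(-1)*9/10 = -1*(-9/10) = 9/10 ≈ 0.90000)
U(h, K) = 9/10 + h (U(h, K) = h + 9/10 = 9/10 + h)
U(-198, (q(-2) - 7)²) - (-638)*(-6) = (9/10 - 198) - (-638)*(-6) = -1971/10 - 1*3828 = -1971/10 - 3828 = -40251/10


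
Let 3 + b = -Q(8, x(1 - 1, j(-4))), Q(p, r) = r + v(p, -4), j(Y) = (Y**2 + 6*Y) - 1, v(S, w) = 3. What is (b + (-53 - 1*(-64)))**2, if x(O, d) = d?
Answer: 196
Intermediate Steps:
j(Y) = -1 + Y**2 + 6*Y
Q(p, r) = 3 + r (Q(p, r) = r + 3 = 3 + r)
b = 3 (b = -3 - (3 + (-1 + (-4)**2 + 6*(-4))) = -3 - (3 + (-1 + 16 - 24)) = -3 - (3 - 9) = -3 - 1*(-6) = -3 + 6 = 3)
(b + (-53 - 1*(-64)))**2 = (3 + (-53 - 1*(-64)))**2 = (3 + (-53 + 64))**2 = (3 + 11)**2 = 14**2 = 196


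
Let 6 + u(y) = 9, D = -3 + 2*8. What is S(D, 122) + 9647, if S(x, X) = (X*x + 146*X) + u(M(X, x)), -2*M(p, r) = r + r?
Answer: 29048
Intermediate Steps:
M(p, r) = -r (M(p, r) = -(r + r)/2 = -r)
D = 13 (D = -3 + 16 = 13)
u(y) = 3 (u(y) = -6 + 9 = 3)
S(x, X) = 3 + 146*X + X*x (S(x, X) = (X*x + 146*X) + 3 = (146*X + X*x) + 3 = 3 + 146*X + X*x)
S(D, 122) + 9647 = (3 + 146*122 + 122*13) + 9647 = (3 + 17812 + 1586) + 9647 = 19401 + 9647 = 29048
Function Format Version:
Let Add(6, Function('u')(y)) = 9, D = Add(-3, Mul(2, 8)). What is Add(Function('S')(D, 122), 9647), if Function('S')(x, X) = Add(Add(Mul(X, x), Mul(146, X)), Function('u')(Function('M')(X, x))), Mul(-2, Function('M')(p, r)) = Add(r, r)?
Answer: 29048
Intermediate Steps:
Function('M')(p, r) = Mul(-1, r) (Function('M')(p, r) = Mul(Rational(-1, 2), Add(r, r)) = Mul(Rational(-1, 2), Mul(2, r)) = Mul(-1, r))
D = 13 (D = Add(-3, 16) = 13)
Function('u')(y) = 3 (Function('u')(y) = Add(-6, 9) = 3)
Function('S')(x, X) = Add(3, Mul(146, X), Mul(X, x)) (Function('S')(x, X) = Add(Add(Mul(X, x), Mul(146, X)), 3) = Add(Add(Mul(146, X), Mul(X, x)), 3) = Add(3, Mul(146, X), Mul(X, x)))
Add(Function('S')(D, 122), 9647) = Add(Add(3, Mul(146, 122), Mul(122, 13)), 9647) = Add(Add(3, 17812, 1586), 9647) = Add(19401, 9647) = 29048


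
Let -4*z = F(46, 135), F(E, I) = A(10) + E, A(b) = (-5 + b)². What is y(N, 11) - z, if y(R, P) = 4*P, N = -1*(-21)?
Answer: 247/4 ≈ 61.750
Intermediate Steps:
N = 21
F(E, I) = 25 + E (F(E, I) = (-5 + 10)² + E = 5² + E = 25 + E)
z = -71/4 (z = -(25 + 46)/4 = -¼*71 = -71/4 ≈ -17.750)
y(N, 11) - z = 4*11 - 1*(-71/4) = 44 + 71/4 = 247/4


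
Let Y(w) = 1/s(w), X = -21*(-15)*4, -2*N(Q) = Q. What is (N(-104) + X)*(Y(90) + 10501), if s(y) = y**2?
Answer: 27899057128/2025 ≈ 1.3777e+7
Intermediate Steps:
N(Q) = -Q/2
X = 1260 (X = 315*4 = 1260)
Y(w) = w**(-2) (Y(w) = 1/(w**2) = w**(-2))
(N(-104) + X)*(Y(90) + 10501) = (-1/2*(-104) + 1260)*(90**(-2) + 10501) = (52 + 1260)*(1/8100 + 10501) = 1312*(85058101/8100) = 27899057128/2025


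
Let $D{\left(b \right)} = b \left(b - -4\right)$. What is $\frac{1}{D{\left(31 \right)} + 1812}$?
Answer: $\frac{1}{2897} \approx 0.00034518$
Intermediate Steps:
$D{\left(b \right)} = b \left(4 + b\right)$ ($D{\left(b \right)} = b \left(b + 4\right) = b \left(4 + b\right)$)
$\frac{1}{D{\left(31 \right)} + 1812} = \frac{1}{31 \left(4 + 31\right) + 1812} = \frac{1}{31 \cdot 35 + 1812} = \frac{1}{1085 + 1812} = \frac{1}{2897}$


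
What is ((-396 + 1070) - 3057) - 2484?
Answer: -4867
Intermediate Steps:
((-396 + 1070) - 3057) - 2484 = (674 - 3057) - 2484 = -2383 - 2484 = -4867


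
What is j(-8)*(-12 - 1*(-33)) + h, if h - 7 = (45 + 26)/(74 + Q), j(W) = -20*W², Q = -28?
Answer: -1236087/46 ≈ -26871.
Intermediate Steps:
h = 393/46 (h = 7 + (45 + 26)/(74 - 28) = 7 + 71/46 = 393/46 ≈ 8.5435)
j(-8)*(-12 - 1*(-33)) + h = (-20*(-8)²)*(-12 - 1*(-33)) + 393/46 = (-20*64)*(-12 + 33) + 393/46 = -1280*21 + 393/46 = -26880 + 393/46 = -1236087/46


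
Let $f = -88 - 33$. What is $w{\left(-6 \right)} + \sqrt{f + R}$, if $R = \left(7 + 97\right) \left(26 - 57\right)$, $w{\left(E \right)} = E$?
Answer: $-6 + i \sqrt{3345} \approx -6.0 + 57.836 i$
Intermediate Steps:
$f = -121$ ($f = -88 - 33 = -121$)
$R = -3224$ ($R = 104 \left(-31\right) = -3224$)
$w{\left(-6 \right)} + \sqrt{f + R} = -6 + \sqrt{-121 - 3224} = -6 + \sqrt{-3345} = -6 + i \sqrt{3345}$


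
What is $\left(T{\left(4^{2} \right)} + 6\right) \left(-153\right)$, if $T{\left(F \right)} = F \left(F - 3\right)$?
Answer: $-32742$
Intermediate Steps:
$T{\left(F \right)} = F \left(-3 + F\right)$
$\left(T{\left(4^{2} \right)} + 6\right) \left(-153\right) = \left(4^{2} \left(-3 + 4^{2}\right) + 6\right) \left(-153\right) = \left(16 \left(-3 + 16\right) + 6\right) \left(-153\right) = \left(16 \cdot 13 + 6\right) \left(-153\right) = \left(208 + 6\right) \left(-153\right) = 214 \left(-153\right) = -32742$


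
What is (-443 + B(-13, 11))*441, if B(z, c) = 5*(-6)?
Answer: -208593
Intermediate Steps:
B(z, c) = -30
(-443 + B(-13, 11))*441 = (-443 - 30)*441 = -473*441 = -208593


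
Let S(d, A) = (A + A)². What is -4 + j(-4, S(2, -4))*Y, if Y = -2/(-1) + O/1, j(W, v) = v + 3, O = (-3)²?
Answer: 733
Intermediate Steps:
S(d, A) = 4*A² (S(d, A) = (2*A)² = 4*A²)
O = 9
j(W, v) = 3 + v
Y = 11 (Y = -2/(-1) + 9/1 = -2*(-1) + 9*1 = 2 + 9 = 11)
-4 + j(-4, S(2, -4))*Y = -4 + (3 + 4*(-4)²)*11 = -4 + (3 + 4*16)*11 = -4 + (3 + 64)*11 = -4 + 67*11 = -4 + 737 = 733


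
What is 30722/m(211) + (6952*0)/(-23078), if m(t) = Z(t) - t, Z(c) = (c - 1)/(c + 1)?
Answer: -3256532/22261 ≈ -146.29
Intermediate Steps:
Z(c) = (-1 + c)/(1 + c)
m(t) = -t + (-1 + t)/(1 + t) (m(t) = (-1 + t)/(1 + t) - t = -t + (-1 + t)/(1 + t))
30722/m(211) + (6952*0)/(-23078) = 30722/(((-1 - 1*211²)/(1 + 211))) + (6952*0)/(-23078) = 30722/(((-1 - 1*44521)/212)) + 0*(-1/23078) = 30722/(((-1 - 44521)/212)) + 0 = 30722/(((1/212)*(-44522))) + 0 = 30722/(-22261/106) + 0 = 30722*(-106/22261) + 0 = -3256532/22261 + 0 = -3256532/22261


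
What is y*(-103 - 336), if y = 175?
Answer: -76825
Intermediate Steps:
y*(-103 - 336) = 175*(-103 - 336) = 175*(-439) = -76825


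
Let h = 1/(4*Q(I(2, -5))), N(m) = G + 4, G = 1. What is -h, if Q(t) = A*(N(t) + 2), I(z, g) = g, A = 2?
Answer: -1/56 ≈ -0.017857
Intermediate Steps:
N(m) = 5 (N(m) = 1 + 4 = 5)
Q(t) = 14 (Q(t) = 2*(5 + 2) = 2*7 = 14)
h = 1/56 (h = 1/(4*14) = 1/56 ≈ 0.017857)
-h = -1*1/56 = -1/56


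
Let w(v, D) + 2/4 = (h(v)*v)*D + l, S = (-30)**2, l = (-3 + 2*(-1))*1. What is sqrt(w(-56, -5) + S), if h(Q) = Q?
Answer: I*sqrt(59142)/2 ≈ 121.6*I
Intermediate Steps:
l = -5 (l = (-3 - 2)*1 = -5*1 = -5)
S = 900
w(v, D) = -11/2 + D*v**2 (w(v, D) = -1/2 + ((v*v)*D - 5) = -1/2 + (v**2*D - 5) = -1/2 + (D*v**2 - 5) = -1/2 + (-5 + D*v**2) = -11/2 + D*v**2)
sqrt(w(-56, -5) + S) = sqrt((-11/2 - 5*(-56)**2) + 900) = sqrt((-11/2 - 5*3136) + 900) = sqrt((-11/2 - 15680) + 900) = sqrt(-31371/2 + 900) = sqrt(-29571/2) = I*sqrt(59142)/2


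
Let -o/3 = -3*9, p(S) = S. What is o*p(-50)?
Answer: -4050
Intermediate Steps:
o = 81 (o = -(-9)*9 = -3*(-27) = 81)
o*p(-50) = 81*(-50) = -4050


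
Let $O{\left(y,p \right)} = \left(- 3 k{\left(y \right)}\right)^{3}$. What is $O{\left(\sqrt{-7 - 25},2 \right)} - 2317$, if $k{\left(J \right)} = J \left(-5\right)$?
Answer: $-2317 - 432000 i \sqrt{2} \approx -2317.0 - 6.1094 \cdot 10^{5} i$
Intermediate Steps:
$k{\left(J \right)} = - 5 J$
$O{\left(y,p \right)} = 3375 y^{3}$ ($O{\left(y,p \right)} = \left(- 3 \left(- 5 y\right)\right)^{3} = \left(15 y\right)^{3} = 3375 y^{3}$)
$O{\left(\sqrt{-7 - 25},2 \right)} - 2317 = 3375 \left(\sqrt{-7 - 25}\right)^{3} - 2317 = 3375 \left(\sqrt{-32}\right)^{3} - 2317 = 3375 \left(4 i \sqrt{2}\right)^{3} - 2317 = 3375 \left(- 128 i \sqrt{2}\right) - 2317 = - 432000 i \sqrt{2} - 2317 = -2317 - 432000 i \sqrt{2}$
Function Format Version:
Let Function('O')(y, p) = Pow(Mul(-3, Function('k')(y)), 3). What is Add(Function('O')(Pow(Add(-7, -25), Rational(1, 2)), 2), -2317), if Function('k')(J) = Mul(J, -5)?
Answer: Add(-2317, Mul(-432000, I, Pow(2, Rational(1, 2)))) ≈ Add(-2317.0, Mul(-6.1094e+5, I))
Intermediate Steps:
Function('k')(J) = Mul(-5, J)
Function('O')(y, p) = Mul(3375, Pow(y, 3)) (Function('O')(y, p) = Pow(Mul(-3, Mul(-5, y)), 3) = Pow(Mul(15, y), 3) = Mul(3375, Pow(y, 3)))
Add(Function('O')(Pow(Add(-7, -25), Rational(1, 2)), 2), -2317) = Add(Mul(3375, Pow(Pow(Add(-7, -25), Rational(1, 2)), 3)), -2317) = Add(Mul(3375, Pow(Pow(-32, Rational(1, 2)), 3)), -2317) = Add(Mul(3375, Pow(Mul(4, I, Pow(2, Rational(1, 2))), 3)), -2317) = Add(Mul(3375, Mul(-128, I, Pow(2, Rational(1, 2)))), -2317) = Add(Mul(-432000, I, Pow(2, Rational(1, 2))), -2317) = Add(-2317, Mul(-432000, I, Pow(2, Rational(1, 2))))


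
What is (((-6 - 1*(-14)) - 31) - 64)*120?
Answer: -10440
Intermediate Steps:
(((-6 - 1*(-14)) - 31) - 64)*120 = (((-6 + 14) - 31) - 64)*120 = ((8 - 31) - 64)*120 = (-23 - 64)*120 = -87*120 = -10440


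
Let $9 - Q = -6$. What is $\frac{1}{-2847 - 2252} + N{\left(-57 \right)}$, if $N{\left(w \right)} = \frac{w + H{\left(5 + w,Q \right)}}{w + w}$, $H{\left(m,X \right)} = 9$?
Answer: $\frac{40773}{96881} \approx 0.42086$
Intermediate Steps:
$Q = 15$ ($Q = 9 - -6 = 9 + 6 = 15$)
$N{\left(w \right)} = \frac{9 + w}{2 w}$ ($N{\left(w \right)} = \frac{w + 9}{w + w} = \frac{9 + w}{2 w}$)
$\frac{1}{-2847 - 2252} + N{\left(-57 \right)} = \frac{1}{-2847 - 2252} + \frac{9 - 57}{2 \left(-57\right)} = \frac{1}{-5099} + \frac{1}{2} \left(- \frac{1}{57}\right) \left(-48\right) = - \frac{1}{5099} + \frac{8}{19} = \frac{40773}{96881}$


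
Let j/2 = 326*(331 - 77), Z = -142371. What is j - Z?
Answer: 307979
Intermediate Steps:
j = 165608 (j = 2*(326*(331 - 77)) = 2*(326*254) = 2*82804 = 165608)
j - Z = 165608 - 1*(-142371) = 165608 + 142371 = 307979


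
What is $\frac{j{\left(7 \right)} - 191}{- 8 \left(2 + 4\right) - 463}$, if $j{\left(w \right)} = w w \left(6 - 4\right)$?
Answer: $\frac{93}{511} \approx 0.182$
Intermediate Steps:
$j{\left(w \right)} = 2 w^{2}$ ($j{\left(w \right)} = w^{2} \cdot 2 = 2 w^{2}$)
$\frac{j{\left(7 \right)} - 191}{- 8 \left(2 + 4\right) - 463} = \frac{2 \cdot 7^{2} - 191}{- 8 \left(2 + 4\right) - 463} = \frac{2 \cdot 49 - 191}{\left(-8\right) 6 - 463} = \frac{98 - 191}{-48 - 463} = - \frac{93}{-511} = \left(-93\right) \left(- \frac{1}{511}\right) = \frac{93}{511}$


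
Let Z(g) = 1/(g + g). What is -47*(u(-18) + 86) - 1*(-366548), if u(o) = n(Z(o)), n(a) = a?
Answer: 13050263/36 ≈ 3.6251e+5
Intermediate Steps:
Z(g) = 1/(2*g)
u(o) = 1/(2*o)
-47*(u(-18) + 86) - 1*(-366548) = -47*((½)/(-18) + 86) - 1*(-366548) = -47*((½)*(-1/18) + 86) + 366548 = -47*(-1/36 + 86) + 366548 = -47*3095/36 + 366548 = -145465/36 + 366548 = 13050263/36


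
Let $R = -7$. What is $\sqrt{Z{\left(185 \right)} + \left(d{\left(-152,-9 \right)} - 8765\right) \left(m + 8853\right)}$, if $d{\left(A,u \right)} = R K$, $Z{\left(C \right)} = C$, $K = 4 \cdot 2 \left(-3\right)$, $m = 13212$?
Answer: $2 i \sqrt{47423155} \approx 13773.0 i$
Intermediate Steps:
$K = -24$ ($K = 8 \left(-3\right) = -24$)
$d{\left(A,u \right)} = 168$ ($d{\left(A,u \right)} = \left(-7\right) \left(-24\right) = 168$)
$\sqrt{Z{\left(185 \right)} + \left(d{\left(-152,-9 \right)} - 8765\right) \left(m + 8853\right)} = \sqrt{185 + \left(168 - 8765\right) \left(13212 + 8853\right)} = \sqrt{185 - 189692805} = \sqrt{-189692620} = 2 i \sqrt{47423155}$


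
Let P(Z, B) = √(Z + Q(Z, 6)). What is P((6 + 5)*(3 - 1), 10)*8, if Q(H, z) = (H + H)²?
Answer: 8*√1958 ≈ 353.99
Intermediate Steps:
Q(H, z) = 4*H² (Q(H, z) = (2*H)² = 4*H²)
P(Z, B) = √(Z + 4*Z²)
P((6 + 5)*(3 - 1), 10)*8 = √(((6 + 5)*(3 - 1))*(1 + 4*((6 + 5)*(3 - 1))))*8 = √((11*2)*(1 + 4*(11*2)))*8 = √(22*(1 + 4*22))*8 = √(22*(1 + 88))*8 = √(22*89)*8 = √1958*8 = 8*√1958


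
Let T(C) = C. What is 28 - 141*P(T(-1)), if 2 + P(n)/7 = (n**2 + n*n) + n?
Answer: 1015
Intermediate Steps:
P(n) = -14 + 7*n + 14*n**2 (P(n) = -14 + 7*((n**2 + n*n) + n) = -14 + 7*((n**2 + n**2) + n) = -14 + 7*(2*n**2 + n) = -14 + 7*(n + 2*n**2) = -14 + (7*n + 14*n**2) = -14 + 7*n + 14*n**2)
28 - 141*P(T(-1)) = 28 - 141*(-14 + 7*(-1) + 14*(-1)**2) = 28 - 141*(-14 - 7 + 14*1) = 28 - 141*(-14 - 7 + 14) = 28 - 141*(-7) = 28 + 987 = 1015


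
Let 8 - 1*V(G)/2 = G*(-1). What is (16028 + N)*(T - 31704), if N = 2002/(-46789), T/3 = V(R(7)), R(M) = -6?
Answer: -23766847796280/46789 ≈ -5.0796e+8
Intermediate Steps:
V(G) = 16 + 2*G (V(G) = 16 - 2*G*(-1) = 16 - (-2)*G = 16 + 2*G)
T = 12 (T = 3*(16 + 2*(-6)) = 3*(16 - 12) = 3*4 = 12)
N = -2002/46789 (N = 2002*(-1/46789) = -2002/46789 ≈ -0.042788)
(16028 + N)*(T - 31704) = (16028 - 2002/46789)*(12 - 31704) = (749932090/46789)*(-31692) = -23766847796280/46789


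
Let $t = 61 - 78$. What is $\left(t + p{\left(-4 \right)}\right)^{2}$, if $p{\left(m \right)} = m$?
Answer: $441$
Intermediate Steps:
$t = -17$
$\left(t + p{\left(-4 \right)}\right)^{2} = \left(-17 - 4\right)^{2} = \left(-21\right)^{2} = 441$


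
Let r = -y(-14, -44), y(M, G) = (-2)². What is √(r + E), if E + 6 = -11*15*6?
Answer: 10*I*√10 ≈ 31.623*I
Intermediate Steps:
y(M, G) = 4
E = -996 (E = -6 - 11*15*6 = -6 - 165*6 = -6 - 990 = -996)
r = -4 (r = -1*4 = -4)
√(r + E) = √(-4 - 996) = √(-1000) = 10*I*√10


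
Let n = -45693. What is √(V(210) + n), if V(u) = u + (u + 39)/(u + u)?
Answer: 17*I*√771155/70 ≈ 213.27*I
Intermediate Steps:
V(u) = u + (39 + u)/(2*u) (V(u) = u + (39 + u)/((2*u)) = u + (39 + u)*(1/(2*u)) = u + (39 + u)/(2*u))
√(V(210) + n) = √((½ + 210 + (39/2)/210) - 45693) = √((½ + 210 + (39/2)*(1/210)) - 45693) = √((½ + 210 + 13/140) - 45693) = √(29483/140 - 45693) = √(-6367537/140) = 17*I*√771155/70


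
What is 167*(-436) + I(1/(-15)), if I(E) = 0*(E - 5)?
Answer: -72812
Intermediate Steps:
I(E) = 0 (I(E) = 0*(-5 + E) = 0)
167*(-436) + I(1/(-15)) = 167*(-436) + 0 = -72812 + 0 = -72812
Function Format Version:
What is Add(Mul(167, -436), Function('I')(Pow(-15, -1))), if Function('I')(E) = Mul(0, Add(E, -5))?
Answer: -72812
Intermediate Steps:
Function('I')(E) = 0 (Function('I')(E) = Mul(0, Add(-5, E)) = 0)
Add(Mul(167, -436), Function('I')(Pow(-15, -1))) = Add(Mul(167, -436), 0) = Add(-72812, 0) = -72812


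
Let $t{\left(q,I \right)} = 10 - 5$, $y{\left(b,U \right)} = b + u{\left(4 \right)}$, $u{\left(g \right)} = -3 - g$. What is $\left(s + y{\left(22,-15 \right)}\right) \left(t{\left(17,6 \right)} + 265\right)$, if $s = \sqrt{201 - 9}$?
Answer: $4050 + 2160 \sqrt{3} \approx 7791.2$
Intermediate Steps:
$y{\left(b,U \right)} = -7 + b$ ($y{\left(b,U \right)} = b - 7 = -7 + b$)
$t{\left(q,I \right)} = 5$
$s = 8 \sqrt{3}$ ($s = \sqrt{192} = 8 \sqrt{3} \approx 13.856$)
$\left(s + y{\left(22,-15 \right)}\right) \left(t{\left(17,6 \right)} + 265\right) = \left(8 \sqrt{3} + \left(-7 + 22\right)\right) \left(5 + 265\right) = \left(8 \sqrt{3} + 15\right) 270 = \left(15 + 8 \sqrt{3}\right) 270 = 4050 + 2160 \sqrt{3}$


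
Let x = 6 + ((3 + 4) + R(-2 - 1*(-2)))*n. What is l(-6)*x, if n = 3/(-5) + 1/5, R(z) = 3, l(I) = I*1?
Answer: -12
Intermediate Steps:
l(I) = I
n = -⅖ (n = 3*(-⅕) + 1*(⅕) = -⅗ + ⅕ = -⅖ ≈ -0.40000)
x = 2 (x = 6 + ((3 + 4) + 3)*(-⅖) = 6 + (7 + 3)*(-⅖) = 6 + 10*(-⅖) = 6 - 4 = 2)
l(-6)*x = -6*2 = -12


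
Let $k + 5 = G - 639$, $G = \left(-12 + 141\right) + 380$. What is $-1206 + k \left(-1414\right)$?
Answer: $189684$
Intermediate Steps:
$G = 509$ ($G = 129 + 380 = 509$)
$k = -135$ ($k = -5 + \left(509 - 639\right) = -5 - 130 = -135$)
$-1206 + k \left(-1414\right) = -1206 - -190890 = -1206 + 190890 = 189684$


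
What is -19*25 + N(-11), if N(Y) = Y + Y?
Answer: -497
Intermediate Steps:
N(Y) = 2*Y
-19*25 + N(-11) = -19*25 + 2*(-11) = -475 - 22 = -497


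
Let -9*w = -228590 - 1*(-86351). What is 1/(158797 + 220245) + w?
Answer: 17971518349/1137126 ≈ 15804.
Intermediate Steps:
w = 47413/3 (w = -(-228590 - 1*(-86351))/9 = -(-228590 + 86351)/9 = -⅑*(-142239) = 47413/3 ≈ 15804.)
1/(158797 + 220245) + w = 1/(158797 + 220245) + 47413/3 = 1/379042 + 47413/3 = 17971518349/1137126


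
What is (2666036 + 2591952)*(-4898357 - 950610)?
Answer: -30753798298396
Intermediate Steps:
(2666036 + 2591952)*(-4898357 - 950610) = 5257988*(-5848967) = -30753798298396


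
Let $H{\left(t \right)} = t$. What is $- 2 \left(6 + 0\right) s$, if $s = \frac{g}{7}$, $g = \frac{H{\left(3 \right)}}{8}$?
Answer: $- \frac{9}{14} \approx -0.64286$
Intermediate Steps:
$g = \frac{3}{8} \approx 0.375$
$s = \frac{3}{56}$ ($s = \frac{3}{8 \cdot 7} = \frac{3}{8} \cdot \frac{1}{7} = \frac{3}{56} \approx 0.053571$)
$- 2 \left(6 + 0\right) s = - 2 \left(6 + 0\right) \frac{3}{56} = \left(-2\right) 6 \cdot \frac{3}{56} = \left(-12\right) \frac{3}{56} = - \frac{9}{14}$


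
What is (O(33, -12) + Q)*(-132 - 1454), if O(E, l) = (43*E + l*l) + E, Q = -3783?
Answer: 3468582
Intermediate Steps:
O(E, l) = l**2 + 44*E (O(E, l) = (43*E + l**2) + E = (l**2 + 43*E) + E = l**2 + 44*E)
(O(33, -12) + Q)*(-132 - 1454) = (((-12)**2 + 44*33) - 3783)*(-132 - 1454) = ((144 + 1452) - 3783)*(-1586) = (1596 - 3783)*(-1586) = -2187*(-1586) = 3468582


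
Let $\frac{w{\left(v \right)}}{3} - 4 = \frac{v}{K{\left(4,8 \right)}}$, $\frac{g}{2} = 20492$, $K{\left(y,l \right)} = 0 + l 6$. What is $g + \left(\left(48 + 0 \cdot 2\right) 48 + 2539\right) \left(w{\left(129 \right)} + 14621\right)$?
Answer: $\frac{1135162395}{16} \approx 7.0948 \cdot 10^{7}$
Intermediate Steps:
$K{\left(y,l \right)} = 6 l$ ($K{\left(y,l \right)} = 0 + 6 l = 6 l$)
$g = 40984$ ($g = 2 \cdot 20492 = 40984$)
$w{\left(v \right)} = 12 + \frac{v}{16}$ ($w{\left(v \right)} = 12 + 3 \frac{v}{6 \cdot 8} = 12 + 3 \frac{v}{48} = 12 + \frac{v}{16}$)
$g + \left(\left(48 + 0 \cdot 2\right) 48 + 2539\right) \left(w{\left(129 \right)} + 14621\right) = 40984 + \left(\left(48 + 0 \cdot 2\right) 48 + 2539\right) \left(\left(12 + \frac{1}{16} \cdot 129\right) + 14621\right) = 40984 + \left(\left(48 + 0\right) 48 + 2539\right) \left(\left(12 + \frac{129}{16}\right) + 14621\right) = 40984 + \left(48 \cdot 48 + 2539\right) \left(\frac{321}{16} + 14621\right) = 40984 + \left(2304 + 2539\right) \frac{234257}{16} = 40984 + 4843 \cdot \frac{234257}{16} = 40984 + \frac{1134506651}{16} = \frac{1135162395}{16}$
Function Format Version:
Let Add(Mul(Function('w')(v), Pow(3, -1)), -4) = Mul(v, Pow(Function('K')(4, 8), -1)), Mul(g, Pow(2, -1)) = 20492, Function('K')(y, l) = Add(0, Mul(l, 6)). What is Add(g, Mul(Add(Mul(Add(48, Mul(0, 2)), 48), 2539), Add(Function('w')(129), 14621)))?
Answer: Rational(1135162395, 16) ≈ 7.0948e+7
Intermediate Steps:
Function('K')(y, l) = Mul(6, l) (Function('K')(y, l) = Add(0, Mul(6, l)) = Mul(6, l))
g = 40984 (g = Mul(2, 20492) = 40984)
Function('w')(v) = Add(12, Mul(Rational(1, 16), v)) (Function('w')(v) = Add(12, Mul(3, Mul(v, Pow(Mul(6, 8), -1)))) = Add(12, Mul(3, Mul(v, Pow(48, -1)))) = Add(12, Mul(3, Mul(v, Rational(1, 48)))) = Add(12, Mul(3, Mul(Rational(1, 48), v))) = Add(12, Mul(Rational(1, 16), v)))
Add(g, Mul(Add(Mul(Add(48, Mul(0, 2)), 48), 2539), Add(Function('w')(129), 14621))) = Add(40984, Mul(Add(Mul(Add(48, Mul(0, 2)), 48), 2539), Add(Add(12, Mul(Rational(1, 16), 129)), 14621))) = Add(40984, Mul(Add(Mul(Add(48, 0), 48), 2539), Add(Add(12, Rational(129, 16)), 14621))) = Add(40984, Mul(Add(Mul(48, 48), 2539), Add(Rational(321, 16), 14621))) = Add(40984, Mul(Add(2304, 2539), Rational(234257, 16))) = Add(40984, Mul(4843, Rational(234257, 16))) = Add(40984, Rational(1134506651, 16)) = Rational(1135162395, 16)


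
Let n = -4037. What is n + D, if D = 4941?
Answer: 904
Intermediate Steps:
n + D = -4037 + 4941 = 904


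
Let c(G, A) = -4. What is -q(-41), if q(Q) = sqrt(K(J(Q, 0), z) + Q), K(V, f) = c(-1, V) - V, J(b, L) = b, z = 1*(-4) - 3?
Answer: -2*I ≈ -2.0*I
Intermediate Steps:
z = -7 (z = -4 - 3 = -7)
K(V, f) = -4 - V
q(Q) = 2*I (q(Q) = sqrt((-4 - Q) + Q) = sqrt(-4) = 2*I)
-q(-41) = -2*I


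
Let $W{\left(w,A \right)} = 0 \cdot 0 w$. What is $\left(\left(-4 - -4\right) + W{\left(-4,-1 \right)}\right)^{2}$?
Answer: $0$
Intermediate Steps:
$W{\left(w,A \right)} = 0$ ($W{\left(w,A \right)} = 0 \cdot 0 = 0$)
$\left(\left(-4 - -4\right) + W{\left(-4,-1 \right)}\right)^{2} = \left(\left(-4 - -4\right) + 0\right)^{2} = \left(\left(-4 + 4\right) + 0\right)^{2} = \left(0 + 0\right)^{2} = 0^{2} = 0$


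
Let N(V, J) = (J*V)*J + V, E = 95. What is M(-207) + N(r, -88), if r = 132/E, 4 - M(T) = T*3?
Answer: 216343/19 ≈ 11386.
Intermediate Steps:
M(T) = 4 - 3*T (M(T) = 4 - T*3 = 4 - 3*T)
r = 132/95 ≈ 1.3895
N(V, J) = V + V*J² (N(V, J) = V*J² + V = V + V*J²)
M(-207) + N(r, -88) = (4 - 3*(-207)) + 132*(1 + (-88)²)/95 = (4 + 621) + 132*(1 + 7744)/95 = 625 + (132/95)*7745 = 625 + 204468/19 = 216343/19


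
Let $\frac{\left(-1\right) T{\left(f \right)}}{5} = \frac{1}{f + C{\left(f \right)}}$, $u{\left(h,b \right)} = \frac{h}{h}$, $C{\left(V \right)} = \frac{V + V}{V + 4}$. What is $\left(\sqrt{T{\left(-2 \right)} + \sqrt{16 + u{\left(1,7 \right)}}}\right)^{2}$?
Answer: $\frac{5}{4} + \sqrt{17} \approx 5.3731$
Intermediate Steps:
$C{\left(V \right)} = \frac{2 V}{4 + V}$
$u{\left(h,b \right)} = 1$
$T{\left(f \right)} = - \frac{5}{f + \frac{2 f}{4 + f}}$
$\left(\sqrt{T{\left(-2 \right)} + \sqrt{16 + u{\left(1,7 \right)}}}\right)^{2} = \left(\sqrt{\frac{5 \left(-4 - -2\right)}{\left(-2\right) \left(6 - 2\right)} + \sqrt{16 + 1}}\right)^{2} = \left(\sqrt{5 \left(- \frac{1}{2}\right) \frac{1}{4} \left(-4 + 2\right) + \sqrt{17}}\right)^{2} = \left(\sqrt{5 \left(- \frac{1}{2}\right) \frac{1}{4} \left(-2\right) + \sqrt{17}}\right)^{2} = \left(\sqrt{\frac{5}{4} + \sqrt{17}}\right)^{2} = \frac{5}{4} + \sqrt{17}$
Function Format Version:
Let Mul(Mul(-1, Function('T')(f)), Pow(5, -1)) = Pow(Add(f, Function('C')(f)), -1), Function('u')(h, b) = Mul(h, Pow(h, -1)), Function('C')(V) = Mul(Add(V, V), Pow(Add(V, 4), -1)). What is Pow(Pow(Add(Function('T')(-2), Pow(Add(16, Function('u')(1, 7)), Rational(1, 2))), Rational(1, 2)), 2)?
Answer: Add(Rational(5, 4), Pow(17, Rational(1, 2))) ≈ 5.3731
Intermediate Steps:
Function('C')(V) = Mul(2, V, Pow(Add(4, V), -1)) (Function('C')(V) = Mul(Mul(2, V), Pow(Add(4, V), -1)) = Mul(2, V, Pow(Add(4, V), -1)))
Function('u')(h, b) = 1
Function('T')(f) = Mul(-5, Pow(Add(f, Mul(2, f, Pow(Add(4, f), -1))), -1))
Pow(Pow(Add(Function('T')(-2), Pow(Add(16, Function('u')(1, 7)), Rational(1, 2))), Rational(1, 2)), 2) = Pow(Pow(Add(Mul(5, Pow(-2, -1), Pow(Add(6, -2), -1), Add(-4, Mul(-1, -2))), Pow(Add(16, 1), Rational(1, 2))), Rational(1, 2)), 2) = Pow(Pow(Add(Mul(5, Rational(-1, 2), Pow(4, -1), Add(-4, 2)), Pow(17, Rational(1, 2))), Rational(1, 2)), 2) = Pow(Pow(Add(Mul(5, Rational(-1, 2), Rational(1, 4), -2), Pow(17, Rational(1, 2))), Rational(1, 2)), 2) = Pow(Pow(Add(Rational(5, 4), Pow(17, Rational(1, 2))), Rational(1, 2)), 2) = Add(Rational(5, 4), Pow(17, Rational(1, 2)))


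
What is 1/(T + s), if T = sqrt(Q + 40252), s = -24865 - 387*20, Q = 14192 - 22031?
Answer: -32605/1063053612 - sqrt(32413)/1063053612 ≈ -3.0840e-5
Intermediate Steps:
Q = -7839
s = -32605 (s = -24865 - 1*7740 = -24865 - 7740 = -32605)
T = sqrt(32413) (T = sqrt(-7839 + 40252) = sqrt(32413) ≈ 180.04)
1/(T + s) = 1/(sqrt(32413) - 32605) = 1/(-32605 + sqrt(32413))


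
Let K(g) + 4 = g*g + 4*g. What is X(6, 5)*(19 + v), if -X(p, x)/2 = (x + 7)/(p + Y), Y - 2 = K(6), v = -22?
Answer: 9/8 ≈ 1.1250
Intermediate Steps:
K(g) = -4 + g² + 4*g (K(g) = -4 + (g*g + 4*g) = -4 + (g² + 4*g) = -4 + g² + 4*g)
Y = 58 (Y = 2 + (-4 + 6² + 4*6) = 2 + (-4 + 36 + 24) = 2 + 56 = 58)
X(p, x) = -2*(7 + x)/(58 + p) (X(p, x) = -2*(x + 7)/(p + 58) = -2*(7 + x)/(58 + p))
X(6, 5)*(19 + v) = (2*(-7 - 1*5)/(58 + 6))*(19 - 22) = (2*(-7 - 5)/64)*(-3) = (2*(1/64)*(-12))*(-3) = -3/8*(-3) = 9/8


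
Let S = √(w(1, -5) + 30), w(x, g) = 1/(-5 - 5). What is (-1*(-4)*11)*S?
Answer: 22*√2990/5 ≈ 240.60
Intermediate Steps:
w(x, g) = -⅒ (w(x, g) = 1/(-10) = -⅒)
S = √2990/10 (S = √(-⅒ + 30) = √(299/10) = √2990/10 ≈ 5.4681)
(-1*(-4)*11)*S = (-1*(-4)*11)*(√2990/10) = (4*11)*(√2990/10) = 44*(√2990/10) = 22*√2990/5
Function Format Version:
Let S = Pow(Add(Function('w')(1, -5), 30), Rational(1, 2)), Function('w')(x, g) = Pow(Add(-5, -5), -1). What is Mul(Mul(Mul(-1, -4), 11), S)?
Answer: Mul(Rational(22, 5), Pow(2990, Rational(1, 2))) ≈ 240.60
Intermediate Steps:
Function('w')(x, g) = Rational(-1, 10) (Function('w')(x, g) = Pow(-10, -1) = Rational(-1, 10))
S = Mul(Rational(1, 10), Pow(2990, Rational(1, 2))) (S = Pow(Add(Rational(-1, 10), 30), Rational(1, 2)) = Pow(Rational(299, 10), Rational(1, 2)) = Mul(Rational(1, 10), Pow(2990, Rational(1, 2))) ≈ 5.4681)
Mul(Mul(Mul(-1, -4), 11), S) = Mul(Mul(Mul(-1, -4), 11), Mul(Rational(1, 10), Pow(2990, Rational(1, 2)))) = Mul(Mul(4, 11), Mul(Rational(1, 10), Pow(2990, Rational(1, 2)))) = Mul(44, Mul(Rational(1, 10), Pow(2990, Rational(1, 2)))) = Mul(Rational(22, 5), Pow(2990, Rational(1, 2)))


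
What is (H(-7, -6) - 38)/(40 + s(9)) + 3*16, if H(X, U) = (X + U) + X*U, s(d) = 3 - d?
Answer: 1623/34 ≈ 47.735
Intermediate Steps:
H(X, U) = U + X + U*X (H(X, U) = (U + X) + U*X = U + X + U*X)
(H(-7, -6) - 38)/(40 + s(9)) + 3*16 = ((-6 - 7 - 6*(-7)) - 38)/(40 + (3 - 1*9)) + 3*16 = ((-6 - 7 + 42) - 38)/(40 + (3 - 9)) + 48 = (29 - 38)/(40 - 6) + 48 = -9/34 + 48 = 1623/34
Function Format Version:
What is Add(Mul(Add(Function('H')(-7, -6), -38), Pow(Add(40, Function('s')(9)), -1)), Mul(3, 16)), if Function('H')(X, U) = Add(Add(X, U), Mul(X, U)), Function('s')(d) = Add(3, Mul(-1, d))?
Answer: Rational(1623, 34) ≈ 47.735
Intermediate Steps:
Function('H')(X, U) = Add(U, X, Mul(U, X)) (Function('H')(X, U) = Add(Add(U, X), Mul(U, X)) = Add(U, X, Mul(U, X)))
Add(Mul(Add(Function('H')(-7, -6), -38), Pow(Add(40, Function('s')(9)), -1)), Mul(3, 16)) = Add(Mul(Add(Add(-6, -7, Mul(-6, -7)), -38), Pow(Add(40, Add(3, Mul(-1, 9))), -1)), Mul(3, 16)) = Add(Mul(Add(Add(-6, -7, 42), -38), Pow(Add(40, Add(3, -9)), -1)), 48) = Add(Mul(Add(29, -38), Pow(Add(40, -6), -1)), 48) = Add(Mul(-9, Pow(34, -1)), 48) = Add(Mul(-9, Rational(1, 34)), 48) = Add(Rational(-9, 34), 48) = Rational(1623, 34)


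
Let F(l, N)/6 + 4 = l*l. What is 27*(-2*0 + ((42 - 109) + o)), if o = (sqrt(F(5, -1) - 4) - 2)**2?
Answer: 1593 - 108*sqrt(122) ≈ 400.10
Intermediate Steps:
F(l, N) = -24 + 6*l**2 (F(l, N) = -24 + 6*(l*l) = -24 + 6*l**2)
o = (-2 + sqrt(122))**2 (o = (sqrt((-24 + 6*5**2) - 4) - 2)**2 = (sqrt((-24 + 6*25) - 4) - 2)**2 = (sqrt((-24 + 150) - 4) - 2)**2 = (sqrt(126 - 4) - 2)**2 = (sqrt(122) - 2)**2 = (-2 + sqrt(122))**2 ≈ 81.819)
27*(-2*0 + ((42 - 109) + o)) = 27*(-2*0 + ((42 - 109) + (2 - sqrt(122))**2)) = 27*(0 + (-67 + (2 - sqrt(122))**2)) = 27*(-67 + (2 - sqrt(122))**2) = -1809 + 27*(2 - sqrt(122))**2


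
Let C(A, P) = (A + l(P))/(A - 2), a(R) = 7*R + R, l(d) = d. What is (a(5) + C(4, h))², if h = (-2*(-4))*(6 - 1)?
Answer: 3844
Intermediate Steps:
a(R) = 8*R
h = 40 (h = 8*5 = 40)
C(A, P) = (A + P)/(-2 + A) (C(A, P) = (A + P)/(A - 2) = (A + P)/(-2 + A))
(a(5) + C(4, h))² = (8*5 + (4 + 40)/(-2 + 4))² = (40 + 44/2)² = (40 + (½)*44)² = (40 + 22)² = 62² = 3844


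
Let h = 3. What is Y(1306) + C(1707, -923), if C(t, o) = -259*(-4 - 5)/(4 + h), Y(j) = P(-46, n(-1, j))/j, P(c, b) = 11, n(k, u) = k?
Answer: 434909/1306 ≈ 333.01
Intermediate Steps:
Y(j) = 11/j
C(t, o) = 333 (C(t, o) = -259*(-4 - 5)/(4 + 3) = -(-2331)/7 = -259*(-9/7) = 333)
Y(1306) + C(1707, -923) = 11/1306 + 333 = 434909/1306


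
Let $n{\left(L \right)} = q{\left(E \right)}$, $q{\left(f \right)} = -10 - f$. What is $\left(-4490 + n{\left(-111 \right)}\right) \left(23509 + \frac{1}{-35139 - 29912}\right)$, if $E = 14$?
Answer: $- \frac{6903187786412}{65051} \approx -1.0612 \cdot 10^{8}$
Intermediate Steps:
$n{\left(L \right)} = -24$ ($n{\left(L \right)} = -10 - 14 = -24$)
$\left(-4490 + n{\left(-111 \right)}\right) \left(23509 + \frac{1}{-35139 - 29912}\right) = \left(-4490 - 24\right) \left(23509 + \frac{1}{-35139 - 29912}\right) = - 4514 \left(23509 + \frac{1}{-65051}\right) = - 4514 \left(23509 - \frac{1}{65051}\right) = \left(-4514\right) \frac{1529283958}{65051} = - \frac{6903187786412}{65051}$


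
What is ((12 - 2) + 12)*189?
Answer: 4158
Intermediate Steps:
((12 - 2) + 12)*189 = (10 + 12)*189 = 22*189 = 4158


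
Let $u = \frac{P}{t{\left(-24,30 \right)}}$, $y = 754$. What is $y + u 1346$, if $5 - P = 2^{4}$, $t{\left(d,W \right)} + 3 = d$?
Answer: $\frac{35164}{27} \approx 1302.4$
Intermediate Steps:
$t{\left(d,W \right)} = -3 + d$
$P = -11$ ($P = 5 - 2^{4} = 5 - 16 = -11$)
$u = \frac{11}{27}$ ($u = - \frac{11}{-3 - 24} = - \frac{11}{-27} = \left(-11\right) \left(- \frac{1}{27}\right) = \frac{11}{27} \approx 0.40741$)
$y + u 1346 = 754 + \frac{11}{27} \cdot 1346 = 754 + \frac{14806}{27} = \frac{35164}{27}$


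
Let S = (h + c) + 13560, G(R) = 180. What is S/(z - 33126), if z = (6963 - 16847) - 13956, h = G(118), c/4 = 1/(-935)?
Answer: -6423448/26631605 ≈ -0.24120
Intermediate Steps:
c = -4/935 (c = 4/(-935) = 4*(-1/935) = -4/935 ≈ -0.0042781)
h = 180
z = -23840 (z = -9884 - 13956 = -23840)
S = 12846896/935 (S = (180 - 4/935) + 13560 = 168296/935 + 13560 = 12846896/935 ≈ 13740.)
S/(z - 33126) = 12846896/(935*(-23840 - 33126)) = (12846896/935)/(-56966) = (12846896/935)*(-1/56966) = -6423448/26631605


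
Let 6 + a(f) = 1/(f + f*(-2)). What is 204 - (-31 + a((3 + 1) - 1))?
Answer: 724/3 ≈ 241.33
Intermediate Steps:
a(f) = -6 - 1/f (a(f) = -6 + 1/(f + f*(-2)) = -6 + 1/(f - 2*f) = -6 + 1/(-f) = -6 - 1/f)
204 - (-31 + a((3 + 1) - 1)) = 204 - (-31 + (-6 - 1/((3 + 1) - 1))) = 204 - (-31 + (-6 - 1/(4 - 1))) = 204 - (-31 + (-6 - 1/3)) = 204 - (-31 + (-6 - 1*⅓)) = 204 - (-31 + (-6 - ⅓)) = 204 - (-31 - 19/3) = 204 - 1*(-112/3) = 204 + 112/3 = 724/3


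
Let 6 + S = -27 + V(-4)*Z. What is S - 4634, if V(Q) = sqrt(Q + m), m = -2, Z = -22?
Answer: -4667 - 22*I*sqrt(6) ≈ -4667.0 - 53.889*I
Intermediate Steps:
V(Q) = sqrt(-2 + Q) (V(Q) = sqrt(Q - 2) = sqrt(-2 + Q))
S = -33 - 22*I*sqrt(6) (S = -6 + (-27 + sqrt(-2 - 4)*(-22)) = -6 + (-27 + sqrt(-6)*(-22)) = -6 + (-27 + (I*sqrt(6))*(-22)) = -6 + (-27 - 22*I*sqrt(6)) = -33 - 22*I*sqrt(6) ≈ -33.0 - 53.889*I)
S - 4634 = (-33 - 22*I*sqrt(6)) - 4634 = -4667 - 22*I*sqrt(6)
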